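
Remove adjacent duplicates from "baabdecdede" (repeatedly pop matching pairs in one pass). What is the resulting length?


Input: baabdecdede
Stack-based adjacent duplicate removal:
  Read 'b': push. Stack: b
  Read 'a': push. Stack: ba
  Read 'a': matches stack top 'a' => pop. Stack: b
  Read 'b': matches stack top 'b' => pop. Stack: (empty)
  Read 'd': push. Stack: d
  Read 'e': push. Stack: de
  Read 'c': push. Stack: dec
  Read 'd': push. Stack: decd
  Read 'e': push. Stack: decde
  Read 'd': push. Stack: decded
  Read 'e': push. Stack: decdede
Final stack: "decdede" (length 7)

7


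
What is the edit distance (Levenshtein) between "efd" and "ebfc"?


Computing edit distance: "efd" -> "ebfc"
DP table:
           e    b    f    c
      0    1    2    3    4
  e   1    0    1    2    3
  f   2    1    1    1    2
  d   3    2    2    2    2
Edit distance = dp[3][4] = 2

2


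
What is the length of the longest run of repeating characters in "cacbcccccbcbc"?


Input: "cacbcccccbcbc"
Scanning for longest run:
  Position 1 ('a'): new char, reset run to 1
  Position 2 ('c'): new char, reset run to 1
  Position 3 ('b'): new char, reset run to 1
  Position 4 ('c'): new char, reset run to 1
  Position 5 ('c'): continues run of 'c', length=2
  Position 6 ('c'): continues run of 'c', length=3
  Position 7 ('c'): continues run of 'c', length=4
  Position 8 ('c'): continues run of 'c', length=5
  Position 9 ('b'): new char, reset run to 1
  Position 10 ('c'): new char, reset run to 1
  Position 11 ('b'): new char, reset run to 1
  Position 12 ('c'): new char, reset run to 1
Longest run: 'c' with length 5

5


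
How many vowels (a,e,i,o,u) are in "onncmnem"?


Input: onncmnem
Checking each character:
  'o' at position 0: vowel (running total: 1)
  'n' at position 1: consonant
  'n' at position 2: consonant
  'c' at position 3: consonant
  'm' at position 4: consonant
  'n' at position 5: consonant
  'e' at position 6: vowel (running total: 2)
  'm' at position 7: consonant
Total vowels: 2

2


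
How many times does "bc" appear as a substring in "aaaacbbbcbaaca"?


Searching for "bc" in "aaaacbbbcbaaca"
Scanning each position:
  Position 0: "aa" => no
  Position 1: "aa" => no
  Position 2: "aa" => no
  Position 3: "ac" => no
  Position 4: "cb" => no
  Position 5: "bb" => no
  Position 6: "bb" => no
  Position 7: "bc" => MATCH
  Position 8: "cb" => no
  Position 9: "ba" => no
  Position 10: "aa" => no
  Position 11: "ac" => no
  Position 12: "ca" => no
Total occurrences: 1

1


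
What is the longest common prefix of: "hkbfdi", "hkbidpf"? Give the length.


Words: hkbfdi, hkbidpf
  Position 0: all 'h' => match
  Position 1: all 'k' => match
  Position 2: all 'b' => match
  Position 3: ('f', 'i') => mismatch, stop
LCP = "hkb" (length 3)

3


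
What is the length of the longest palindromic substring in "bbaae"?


Input: "bbaae"
Checking substrings for palindromes:
  [0:2] "bb" (len 2) => palindrome
  [2:4] "aa" (len 2) => palindrome
Longest palindromic substring: "bb" with length 2

2


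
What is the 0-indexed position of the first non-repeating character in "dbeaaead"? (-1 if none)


Input: dbeaaead
Character frequencies:
  'a': 3
  'b': 1
  'd': 2
  'e': 2
Scanning left to right for freq == 1:
  Position 0 ('d'): freq=2, skip
  Position 1 ('b'): unique! => answer = 1

1


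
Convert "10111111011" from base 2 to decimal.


Input: "10111111011" in base 2
Positional expansion:
  Digit '1' (value 1) x 2^10 = 1024
  Digit '0' (value 0) x 2^9 = 0
  Digit '1' (value 1) x 2^8 = 256
  Digit '1' (value 1) x 2^7 = 128
  Digit '1' (value 1) x 2^6 = 64
  Digit '1' (value 1) x 2^5 = 32
  Digit '1' (value 1) x 2^4 = 16
  Digit '1' (value 1) x 2^3 = 8
  Digit '0' (value 0) x 2^2 = 0
  Digit '1' (value 1) x 2^1 = 2
  Digit '1' (value 1) x 2^0 = 1
Sum = 1531

1531


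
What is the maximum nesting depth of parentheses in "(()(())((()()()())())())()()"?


Input: "(()(())((()()()())())())()()"
Tracking depth:
  Position 0 '(': depth becomes 1
  Position 1 '(': depth becomes 2
  Position 2 ')': depth becomes 1
  Position 3 '(': depth becomes 2
  Position 4 '(': depth becomes 3
  Position 5 ')': depth becomes 2
  Position 6 ')': depth becomes 1
  Position 7 '(': depth becomes 2
  Position 8 '(': depth becomes 3
  Position 9 '(': depth becomes 4
  Position 10 ')': depth becomes 3
  Position 11 '(': depth becomes 4
  Position 12 ')': depth becomes 3
  Position 13 '(': depth becomes 4
  Position 14 ')': depth becomes 3
  Position 15 '(': depth becomes 4
  Position 16 ')': depth becomes 3
  Position 17 ')': depth becomes 2
  Position 18 '(': depth becomes 3
  Position 19 ')': depth becomes 2
  Position 20 ')': depth becomes 1
  Position 21 '(': depth becomes 2
  Position 22 ')': depth becomes 1
  Position 23 ')': depth becomes 0
  Position 24 '(': depth becomes 1
  Position 25 ')': depth becomes 0
  Position 26 '(': depth becomes 1
  Position 27 ')': depth becomes 0
Maximum depth reached: 4

4


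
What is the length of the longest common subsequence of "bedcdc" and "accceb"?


LCS of "bedcdc" and "accceb"
DP table:
           a    c    c    c    e    b
      0    0    0    0    0    0    0
  b   0    0    0    0    0    0    1
  e   0    0    0    0    0    1    1
  d   0    0    0    0    0    1    1
  c   0    0    1    1    1    1    1
  d   0    0    1    1    1    1    1
  c   0    0    1    2    2    2    2
LCS length = dp[6][6] = 2

2


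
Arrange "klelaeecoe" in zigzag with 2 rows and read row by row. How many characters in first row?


Zigzag "klelaeecoe" into 2 rows:
Placing characters:
  'k' => row 0
  'l' => row 1
  'e' => row 0
  'l' => row 1
  'a' => row 0
  'e' => row 1
  'e' => row 0
  'c' => row 1
  'o' => row 0
  'e' => row 1
Rows:
  Row 0: "keaeo"
  Row 1: "llece"
First row length: 5

5


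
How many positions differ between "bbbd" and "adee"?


Comparing "bbbd" and "adee" position by position:
  Position 0: 'b' vs 'a' => DIFFER
  Position 1: 'b' vs 'd' => DIFFER
  Position 2: 'b' vs 'e' => DIFFER
  Position 3: 'd' vs 'e' => DIFFER
Positions that differ: 4

4


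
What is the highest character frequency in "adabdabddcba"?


Input: adabdabddcba
Character counts:
  'a': 4
  'b': 3
  'c': 1
  'd': 4
Maximum frequency: 4

4


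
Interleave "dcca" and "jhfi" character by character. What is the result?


Interleaving "dcca" and "jhfi":
  Position 0: 'd' from first, 'j' from second => "dj"
  Position 1: 'c' from first, 'h' from second => "ch"
  Position 2: 'c' from first, 'f' from second => "cf"
  Position 3: 'a' from first, 'i' from second => "ai"
Result: djchcfai

djchcfai


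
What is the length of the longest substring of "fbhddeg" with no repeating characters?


Input: "fbhddeg"
Sliding window (track last position of each char):
  Position 0 ('f'): window [0,0] length 1 -- new best
  Position 1 ('b'): window [0,1] length 2 -- new best
  Position 2 ('h'): window [0,2] length 3 -- new best
  Position 3 ('d'): window [0,3] length 4 -- new best
  Position 4 ('d'): repeat (last at 3), move window start to 4
  Position 4 ('d'): window [4,4] length 1
  Position 5 ('e'): window [4,5] length 2
  Position 6 ('g'): window [4,6] length 3
Longest substring with no repeats: "fbhd" with length 4

4


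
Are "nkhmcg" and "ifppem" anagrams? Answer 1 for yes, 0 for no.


Strings: "nkhmcg", "ifppem"
Sorted first:  cghkmn
Sorted second: efimpp
Differ at position 0: 'c' vs 'e' => not anagrams

0


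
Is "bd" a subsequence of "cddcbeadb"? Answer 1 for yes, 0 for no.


Check if "bd" is a subsequence of "cddcbeadb"
Greedy scan:
  Position 0 ('c'): no match needed
  Position 1 ('d'): no match needed
  Position 2 ('d'): no match needed
  Position 3 ('c'): no match needed
  Position 4 ('b'): matches sub[0] = 'b'
  Position 5 ('e'): no match needed
  Position 6 ('a'): no match needed
  Position 7 ('d'): matches sub[1] = 'd'
  Position 8 ('b'): no match needed
All 2 characters matched => is a subsequence

1


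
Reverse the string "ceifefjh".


Input: ceifefjh
Reading characters right to left:
  Position 7: 'h'
  Position 6: 'j'
  Position 5: 'f'
  Position 4: 'e'
  Position 3: 'f'
  Position 2: 'i'
  Position 1: 'e'
  Position 0: 'c'
Reversed: hjfefiec

hjfefiec


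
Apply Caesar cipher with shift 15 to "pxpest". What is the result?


Caesar cipher: shift "pxpest" by 15
  'p' (pos 15) + 15 = pos 4 = 'e'
  'x' (pos 23) + 15 = pos 12 = 'm'
  'p' (pos 15) + 15 = pos 4 = 'e'
  'e' (pos 4) + 15 = pos 19 = 't'
  's' (pos 18) + 15 = pos 7 = 'h'
  't' (pos 19) + 15 = pos 8 = 'i'
Result: emethi

emethi


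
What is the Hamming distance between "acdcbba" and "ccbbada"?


Comparing "acdcbba" and "ccbbada" position by position:
  Position 0: 'a' vs 'c' => differ
  Position 1: 'c' vs 'c' => same
  Position 2: 'd' vs 'b' => differ
  Position 3: 'c' vs 'b' => differ
  Position 4: 'b' vs 'a' => differ
  Position 5: 'b' vs 'd' => differ
  Position 6: 'a' vs 'a' => same
Total differences (Hamming distance): 5

5


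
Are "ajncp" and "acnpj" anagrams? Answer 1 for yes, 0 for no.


Strings: "ajncp", "acnpj"
Sorted first:  acjnp
Sorted second: acjnp
Sorted forms match => anagrams

1


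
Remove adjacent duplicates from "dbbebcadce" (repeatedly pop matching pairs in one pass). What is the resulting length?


Input: dbbebcadce
Stack-based adjacent duplicate removal:
  Read 'd': push. Stack: d
  Read 'b': push. Stack: db
  Read 'b': matches stack top 'b' => pop. Stack: d
  Read 'e': push. Stack: de
  Read 'b': push. Stack: deb
  Read 'c': push. Stack: debc
  Read 'a': push. Stack: debca
  Read 'd': push. Stack: debcad
  Read 'c': push. Stack: debcadc
  Read 'e': push. Stack: debcadce
Final stack: "debcadce" (length 8)

8


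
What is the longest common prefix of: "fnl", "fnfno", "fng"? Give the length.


Words: fnl, fnfno, fng
  Position 0: all 'f' => match
  Position 1: all 'n' => match
  Position 2: ('l', 'f', 'g') => mismatch, stop
LCP = "fn" (length 2)

2


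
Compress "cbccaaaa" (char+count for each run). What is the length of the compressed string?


Input: cbccaaaa
Runs:
  'c' x 1 => "c1"
  'b' x 1 => "b1"
  'c' x 2 => "c2"
  'a' x 4 => "a4"
Compressed: "c1b1c2a4"
Compressed length: 8

8


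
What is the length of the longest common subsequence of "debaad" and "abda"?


LCS of "debaad" and "abda"
DP table:
           a    b    d    a
      0    0    0    0    0
  d   0    0    0    1    1
  e   0    0    0    1    1
  b   0    0    1    1    1
  a   0    1    1    1    2
  a   0    1    1    1    2
  d   0    1    1    2    2
LCS length = dp[6][4] = 2

2


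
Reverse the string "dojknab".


Input: dojknab
Reading characters right to left:
  Position 6: 'b'
  Position 5: 'a'
  Position 4: 'n'
  Position 3: 'k'
  Position 2: 'j'
  Position 1: 'o'
  Position 0: 'd'
Reversed: bankjod

bankjod


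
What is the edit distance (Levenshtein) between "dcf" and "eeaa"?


Computing edit distance: "dcf" -> "eeaa"
DP table:
           e    e    a    a
      0    1    2    3    4
  d   1    1    2    3    4
  c   2    2    2    3    4
  f   3    3    3    3    4
Edit distance = dp[3][4] = 4

4


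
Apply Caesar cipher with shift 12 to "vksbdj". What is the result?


Caesar cipher: shift "vksbdj" by 12
  'v' (pos 21) + 12 = pos 7 = 'h'
  'k' (pos 10) + 12 = pos 22 = 'w'
  's' (pos 18) + 12 = pos 4 = 'e'
  'b' (pos 1) + 12 = pos 13 = 'n'
  'd' (pos 3) + 12 = pos 15 = 'p'
  'j' (pos 9) + 12 = pos 21 = 'v'
Result: hwenpv

hwenpv


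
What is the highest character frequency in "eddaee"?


Input: eddaee
Character counts:
  'a': 1
  'd': 2
  'e': 3
Maximum frequency: 3

3


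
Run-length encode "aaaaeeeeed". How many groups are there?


Input: aaaaeeeeed
Scanning for consecutive runs:
  Group 1: 'a' x 4 (positions 0-3)
  Group 2: 'e' x 5 (positions 4-8)
  Group 3: 'd' x 1 (positions 9-9)
Total groups: 3

3


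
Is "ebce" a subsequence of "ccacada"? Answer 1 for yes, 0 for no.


Check if "ebce" is a subsequence of "ccacada"
Greedy scan:
  Position 0 ('c'): no match needed
  Position 1 ('c'): no match needed
  Position 2 ('a'): no match needed
  Position 3 ('c'): no match needed
  Position 4 ('a'): no match needed
  Position 5 ('d'): no match needed
  Position 6 ('a'): no match needed
Only matched 0/4 characters => not a subsequence

0


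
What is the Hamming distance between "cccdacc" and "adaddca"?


Comparing "cccdacc" and "adaddca" position by position:
  Position 0: 'c' vs 'a' => differ
  Position 1: 'c' vs 'd' => differ
  Position 2: 'c' vs 'a' => differ
  Position 3: 'd' vs 'd' => same
  Position 4: 'a' vs 'd' => differ
  Position 5: 'c' vs 'c' => same
  Position 6: 'c' vs 'a' => differ
Total differences (Hamming distance): 5

5


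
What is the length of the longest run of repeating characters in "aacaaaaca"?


Input: "aacaaaaca"
Scanning for longest run:
  Position 1 ('a'): continues run of 'a', length=2
  Position 2 ('c'): new char, reset run to 1
  Position 3 ('a'): new char, reset run to 1
  Position 4 ('a'): continues run of 'a', length=2
  Position 5 ('a'): continues run of 'a', length=3
  Position 6 ('a'): continues run of 'a', length=4
  Position 7 ('c'): new char, reset run to 1
  Position 8 ('a'): new char, reset run to 1
Longest run: 'a' with length 4

4


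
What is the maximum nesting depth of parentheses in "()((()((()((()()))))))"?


Input: "()((()((()((()()))))))"
Tracking depth:
  Position 0 '(': depth becomes 1
  Position 1 ')': depth becomes 0
  Position 2 '(': depth becomes 1
  Position 3 '(': depth becomes 2
  Position 4 '(': depth becomes 3
  Position 5 ')': depth becomes 2
  Position 6 '(': depth becomes 3
  Position 7 '(': depth becomes 4
  Position 8 '(': depth becomes 5
  Position 9 ')': depth becomes 4
  Position 10 '(': depth becomes 5
  Position 11 '(': depth becomes 6
  Position 12 '(': depth becomes 7
  Position 13 ')': depth becomes 6
  Position 14 '(': depth becomes 7
  Position 15 ')': depth becomes 6
  Position 16 ')': depth becomes 5
  Position 17 ')': depth becomes 4
  Position 18 ')': depth becomes 3
  Position 19 ')': depth becomes 2
  Position 20 ')': depth becomes 1
  Position 21 ')': depth becomes 0
Maximum depth reached: 7

7


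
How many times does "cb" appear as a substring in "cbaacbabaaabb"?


Searching for "cb" in "cbaacbabaaabb"
Scanning each position:
  Position 0: "cb" => MATCH
  Position 1: "ba" => no
  Position 2: "aa" => no
  Position 3: "ac" => no
  Position 4: "cb" => MATCH
  Position 5: "ba" => no
  Position 6: "ab" => no
  Position 7: "ba" => no
  Position 8: "aa" => no
  Position 9: "aa" => no
  Position 10: "ab" => no
  Position 11: "bb" => no
Total occurrences: 2

2


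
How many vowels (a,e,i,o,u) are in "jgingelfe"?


Input: jgingelfe
Checking each character:
  'j' at position 0: consonant
  'g' at position 1: consonant
  'i' at position 2: vowel (running total: 1)
  'n' at position 3: consonant
  'g' at position 4: consonant
  'e' at position 5: vowel (running total: 2)
  'l' at position 6: consonant
  'f' at position 7: consonant
  'e' at position 8: vowel (running total: 3)
Total vowels: 3

3


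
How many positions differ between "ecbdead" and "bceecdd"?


Comparing "ecbdead" and "bceecdd" position by position:
  Position 0: 'e' vs 'b' => DIFFER
  Position 1: 'c' vs 'c' => same
  Position 2: 'b' vs 'e' => DIFFER
  Position 3: 'd' vs 'e' => DIFFER
  Position 4: 'e' vs 'c' => DIFFER
  Position 5: 'a' vs 'd' => DIFFER
  Position 6: 'd' vs 'd' => same
Positions that differ: 5

5


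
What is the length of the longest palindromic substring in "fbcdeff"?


Input: "fbcdeff"
Checking substrings for palindromes:
  [5:7] "ff" (len 2) => palindrome
Longest palindromic substring: "ff" with length 2

2


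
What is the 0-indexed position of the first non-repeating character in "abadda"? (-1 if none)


Input: abadda
Character frequencies:
  'a': 3
  'b': 1
  'd': 2
Scanning left to right for freq == 1:
  Position 0 ('a'): freq=3, skip
  Position 1 ('b'): unique! => answer = 1

1


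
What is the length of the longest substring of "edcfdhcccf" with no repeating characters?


Input: "edcfdhcccf"
Sliding window (track last position of each char):
  Position 0 ('e'): window [0,0] length 1 -- new best
  Position 1 ('d'): window [0,1] length 2 -- new best
  Position 2 ('c'): window [0,2] length 3 -- new best
  Position 3 ('f'): window [0,3] length 4 -- new best
  Position 4 ('d'): repeat (last at 1), move window start to 2
  Position 4 ('d'): window [2,4] length 3
  Position 5 ('h'): window [2,5] length 4
  Position 6 ('c'): repeat (last at 2), move window start to 3
  Position 6 ('c'): window [3,6] length 4
  Position 7 ('c'): repeat (last at 6), move window start to 7
  Position 7 ('c'): window [7,7] length 1
  Position 8 ('c'): repeat (last at 7), move window start to 8
  Position 8 ('c'): window [8,8] length 1
  Position 9 ('f'): window [8,9] length 2
Longest substring with no repeats: "edcf" with length 4

4


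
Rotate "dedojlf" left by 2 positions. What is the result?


Input: "dedojlf", rotate left by 2
First 2 characters: "de"
Remaining characters: "dojlf"
Concatenate remaining + first: "dojlf" + "de" = "dojlfde"

dojlfde


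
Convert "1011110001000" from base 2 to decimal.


Input: "1011110001000" in base 2
Positional expansion:
  Digit '1' (value 1) x 2^12 = 4096
  Digit '0' (value 0) x 2^11 = 0
  Digit '1' (value 1) x 2^10 = 1024
  Digit '1' (value 1) x 2^9 = 512
  Digit '1' (value 1) x 2^8 = 256
  Digit '1' (value 1) x 2^7 = 128
  Digit '0' (value 0) x 2^6 = 0
  Digit '0' (value 0) x 2^5 = 0
  Digit '0' (value 0) x 2^4 = 0
  Digit '1' (value 1) x 2^3 = 8
  Digit '0' (value 0) x 2^2 = 0
  Digit '0' (value 0) x 2^1 = 0
  Digit '0' (value 0) x 2^0 = 0
Sum = 6024

6024


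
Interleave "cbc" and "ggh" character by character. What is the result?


Interleaving "cbc" and "ggh":
  Position 0: 'c' from first, 'g' from second => "cg"
  Position 1: 'b' from first, 'g' from second => "bg"
  Position 2: 'c' from first, 'h' from second => "ch"
Result: cgbgch

cgbgch


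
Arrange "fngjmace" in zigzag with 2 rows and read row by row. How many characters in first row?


Zigzag "fngjmace" into 2 rows:
Placing characters:
  'f' => row 0
  'n' => row 1
  'g' => row 0
  'j' => row 1
  'm' => row 0
  'a' => row 1
  'c' => row 0
  'e' => row 1
Rows:
  Row 0: "fgmc"
  Row 1: "njae"
First row length: 4

4


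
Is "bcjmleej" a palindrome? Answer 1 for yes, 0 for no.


Input: bcjmleej
Reversed: jeelmjcb
  Compare pos 0 ('b') with pos 7 ('j'): MISMATCH
  Compare pos 1 ('c') with pos 6 ('e'): MISMATCH
  Compare pos 2 ('j') with pos 5 ('e'): MISMATCH
  Compare pos 3 ('m') with pos 4 ('l'): MISMATCH
Result: not a palindrome

0


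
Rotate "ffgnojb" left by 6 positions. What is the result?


Input: "ffgnojb", rotate left by 6
First 6 characters: "ffgnoj"
Remaining characters: "b"
Concatenate remaining + first: "b" + "ffgnoj" = "bffgnoj"

bffgnoj


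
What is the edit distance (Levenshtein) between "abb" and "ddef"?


Computing edit distance: "abb" -> "ddef"
DP table:
           d    d    e    f
      0    1    2    3    4
  a   1    1    2    3    4
  b   2    2    2    3    4
  b   3    3    3    3    4
Edit distance = dp[3][4] = 4

4


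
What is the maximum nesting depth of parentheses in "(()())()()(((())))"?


Input: "(()())()()(((())))"
Tracking depth:
  Position 0 '(': depth becomes 1
  Position 1 '(': depth becomes 2
  Position 2 ')': depth becomes 1
  Position 3 '(': depth becomes 2
  Position 4 ')': depth becomes 1
  Position 5 ')': depth becomes 0
  Position 6 '(': depth becomes 1
  Position 7 ')': depth becomes 0
  Position 8 '(': depth becomes 1
  Position 9 ')': depth becomes 0
  Position 10 '(': depth becomes 1
  Position 11 '(': depth becomes 2
  Position 12 '(': depth becomes 3
  Position 13 '(': depth becomes 4
  Position 14 ')': depth becomes 3
  Position 15 ')': depth becomes 2
  Position 16 ')': depth becomes 1
  Position 17 ')': depth becomes 0
Maximum depth reached: 4

4


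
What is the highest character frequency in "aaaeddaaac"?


Input: aaaeddaaac
Character counts:
  'a': 6
  'c': 1
  'd': 2
  'e': 1
Maximum frequency: 6

6


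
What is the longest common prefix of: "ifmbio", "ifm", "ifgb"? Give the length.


Words: ifmbio, ifm, ifgb
  Position 0: all 'i' => match
  Position 1: all 'f' => match
  Position 2: ('m', 'm', 'g') => mismatch, stop
LCP = "if" (length 2)

2


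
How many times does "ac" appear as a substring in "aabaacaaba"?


Searching for "ac" in "aabaacaaba"
Scanning each position:
  Position 0: "aa" => no
  Position 1: "ab" => no
  Position 2: "ba" => no
  Position 3: "aa" => no
  Position 4: "ac" => MATCH
  Position 5: "ca" => no
  Position 6: "aa" => no
  Position 7: "ab" => no
  Position 8: "ba" => no
Total occurrences: 1

1


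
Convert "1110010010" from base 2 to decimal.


Input: "1110010010" in base 2
Positional expansion:
  Digit '1' (value 1) x 2^9 = 512
  Digit '1' (value 1) x 2^8 = 256
  Digit '1' (value 1) x 2^7 = 128
  Digit '0' (value 0) x 2^6 = 0
  Digit '0' (value 0) x 2^5 = 0
  Digit '1' (value 1) x 2^4 = 16
  Digit '0' (value 0) x 2^3 = 0
  Digit '0' (value 0) x 2^2 = 0
  Digit '1' (value 1) x 2^1 = 2
  Digit '0' (value 0) x 2^0 = 0
Sum = 914

914


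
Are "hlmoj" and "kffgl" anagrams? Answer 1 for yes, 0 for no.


Strings: "hlmoj", "kffgl"
Sorted first:  hjlmo
Sorted second: ffgkl
Differ at position 0: 'h' vs 'f' => not anagrams

0


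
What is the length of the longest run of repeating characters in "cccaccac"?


Input: "cccaccac"
Scanning for longest run:
  Position 1 ('c'): continues run of 'c', length=2
  Position 2 ('c'): continues run of 'c', length=3
  Position 3 ('a'): new char, reset run to 1
  Position 4 ('c'): new char, reset run to 1
  Position 5 ('c'): continues run of 'c', length=2
  Position 6 ('a'): new char, reset run to 1
  Position 7 ('c'): new char, reset run to 1
Longest run: 'c' with length 3

3


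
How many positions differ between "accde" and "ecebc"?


Comparing "accde" and "ecebc" position by position:
  Position 0: 'a' vs 'e' => DIFFER
  Position 1: 'c' vs 'c' => same
  Position 2: 'c' vs 'e' => DIFFER
  Position 3: 'd' vs 'b' => DIFFER
  Position 4: 'e' vs 'c' => DIFFER
Positions that differ: 4

4


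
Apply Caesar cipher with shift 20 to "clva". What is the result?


Caesar cipher: shift "clva" by 20
  'c' (pos 2) + 20 = pos 22 = 'w'
  'l' (pos 11) + 20 = pos 5 = 'f'
  'v' (pos 21) + 20 = pos 15 = 'p'
  'a' (pos 0) + 20 = pos 20 = 'u'
Result: wfpu

wfpu


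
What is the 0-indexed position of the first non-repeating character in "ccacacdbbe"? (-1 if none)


Input: ccacacdbbe
Character frequencies:
  'a': 2
  'b': 2
  'c': 4
  'd': 1
  'e': 1
Scanning left to right for freq == 1:
  Position 0 ('c'): freq=4, skip
  Position 1 ('c'): freq=4, skip
  Position 2 ('a'): freq=2, skip
  Position 3 ('c'): freq=4, skip
  Position 4 ('a'): freq=2, skip
  Position 5 ('c'): freq=4, skip
  Position 6 ('d'): unique! => answer = 6

6


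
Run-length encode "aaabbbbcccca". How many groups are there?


Input: aaabbbbcccca
Scanning for consecutive runs:
  Group 1: 'a' x 3 (positions 0-2)
  Group 2: 'b' x 4 (positions 3-6)
  Group 3: 'c' x 4 (positions 7-10)
  Group 4: 'a' x 1 (positions 11-11)
Total groups: 4

4


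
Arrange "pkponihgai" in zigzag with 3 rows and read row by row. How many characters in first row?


Zigzag "pkponihgai" into 3 rows:
Placing characters:
  'p' => row 0
  'k' => row 1
  'p' => row 2
  'o' => row 1
  'n' => row 0
  'i' => row 1
  'h' => row 2
  'g' => row 1
  'a' => row 0
  'i' => row 1
Rows:
  Row 0: "pna"
  Row 1: "koigi"
  Row 2: "ph"
First row length: 3

3


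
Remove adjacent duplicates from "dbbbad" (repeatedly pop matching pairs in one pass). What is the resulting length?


Input: dbbbad
Stack-based adjacent duplicate removal:
  Read 'd': push. Stack: d
  Read 'b': push. Stack: db
  Read 'b': matches stack top 'b' => pop. Stack: d
  Read 'b': push. Stack: db
  Read 'a': push. Stack: dba
  Read 'd': push. Stack: dbad
Final stack: "dbad" (length 4)

4


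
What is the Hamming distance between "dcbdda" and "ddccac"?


Comparing "dcbdda" and "ddccac" position by position:
  Position 0: 'd' vs 'd' => same
  Position 1: 'c' vs 'd' => differ
  Position 2: 'b' vs 'c' => differ
  Position 3: 'd' vs 'c' => differ
  Position 4: 'd' vs 'a' => differ
  Position 5: 'a' vs 'c' => differ
Total differences (Hamming distance): 5

5


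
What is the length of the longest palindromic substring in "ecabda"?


Input: "ecabda"
Checking substrings for palindromes:
  No multi-char palindromic substrings found
Longest palindromic substring: "e" with length 1

1


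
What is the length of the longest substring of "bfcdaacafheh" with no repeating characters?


Input: "bfcdaacafheh"
Sliding window (track last position of each char):
  Position 0 ('b'): window [0,0] length 1 -- new best
  Position 1 ('f'): window [0,1] length 2 -- new best
  Position 2 ('c'): window [0,2] length 3 -- new best
  Position 3 ('d'): window [0,3] length 4 -- new best
  Position 4 ('a'): window [0,4] length 5 -- new best
  Position 5 ('a'): repeat (last at 4), move window start to 5
  Position 5 ('a'): window [5,5] length 1
  Position 6 ('c'): window [5,6] length 2
  Position 7 ('a'): repeat (last at 5), move window start to 6
  Position 7 ('a'): window [6,7] length 2
  Position 8 ('f'): window [6,8] length 3
  Position 9 ('h'): window [6,9] length 4
  Position 10 ('e'): window [6,10] length 5
  Position 11 ('h'): repeat (last at 9), move window start to 10
  Position 11 ('h'): window [10,11] length 2
Longest substring with no repeats: "bfcda" with length 5

5


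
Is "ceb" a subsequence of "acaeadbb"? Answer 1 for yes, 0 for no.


Check if "ceb" is a subsequence of "acaeadbb"
Greedy scan:
  Position 0 ('a'): no match needed
  Position 1 ('c'): matches sub[0] = 'c'
  Position 2 ('a'): no match needed
  Position 3 ('e'): matches sub[1] = 'e'
  Position 4 ('a'): no match needed
  Position 5 ('d'): no match needed
  Position 6 ('b'): matches sub[2] = 'b'
  Position 7 ('b'): no match needed
All 3 characters matched => is a subsequence

1


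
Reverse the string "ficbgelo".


Input: ficbgelo
Reading characters right to left:
  Position 7: 'o'
  Position 6: 'l'
  Position 5: 'e'
  Position 4: 'g'
  Position 3: 'b'
  Position 2: 'c'
  Position 1: 'i'
  Position 0: 'f'
Reversed: olegbcif

olegbcif


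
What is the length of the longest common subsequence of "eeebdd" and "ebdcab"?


LCS of "eeebdd" and "ebdcab"
DP table:
           e    b    d    c    a    b
      0    0    0    0    0    0    0
  e   0    1    1    1    1    1    1
  e   0    1    1    1    1    1    1
  e   0    1    1    1    1    1    1
  b   0    1    2    2    2    2    2
  d   0    1    2    3    3    3    3
  d   0    1    2    3    3    3    3
LCS length = dp[6][6] = 3

3


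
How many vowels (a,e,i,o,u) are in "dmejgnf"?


Input: dmejgnf
Checking each character:
  'd' at position 0: consonant
  'm' at position 1: consonant
  'e' at position 2: vowel (running total: 1)
  'j' at position 3: consonant
  'g' at position 4: consonant
  'n' at position 5: consonant
  'f' at position 6: consonant
Total vowels: 1

1


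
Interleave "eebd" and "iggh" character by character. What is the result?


Interleaving "eebd" and "iggh":
  Position 0: 'e' from first, 'i' from second => "ei"
  Position 1: 'e' from first, 'g' from second => "eg"
  Position 2: 'b' from first, 'g' from second => "bg"
  Position 3: 'd' from first, 'h' from second => "dh"
Result: eiegbgdh

eiegbgdh


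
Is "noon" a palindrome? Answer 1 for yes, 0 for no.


Input: noon
Reversed: noon
  Compare pos 0 ('n') with pos 3 ('n'): match
  Compare pos 1 ('o') with pos 2 ('o'): match
Result: palindrome

1


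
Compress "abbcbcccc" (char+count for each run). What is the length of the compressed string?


Input: abbcbcccc
Runs:
  'a' x 1 => "a1"
  'b' x 2 => "b2"
  'c' x 1 => "c1"
  'b' x 1 => "b1"
  'c' x 4 => "c4"
Compressed: "a1b2c1b1c4"
Compressed length: 10

10


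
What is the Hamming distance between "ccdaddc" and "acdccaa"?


Comparing "ccdaddc" and "acdccaa" position by position:
  Position 0: 'c' vs 'a' => differ
  Position 1: 'c' vs 'c' => same
  Position 2: 'd' vs 'd' => same
  Position 3: 'a' vs 'c' => differ
  Position 4: 'd' vs 'c' => differ
  Position 5: 'd' vs 'a' => differ
  Position 6: 'c' vs 'a' => differ
Total differences (Hamming distance): 5

5


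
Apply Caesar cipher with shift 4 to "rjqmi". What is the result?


Caesar cipher: shift "rjqmi" by 4
  'r' (pos 17) + 4 = pos 21 = 'v'
  'j' (pos 9) + 4 = pos 13 = 'n'
  'q' (pos 16) + 4 = pos 20 = 'u'
  'm' (pos 12) + 4 = pos 16 = 'q'
  'i' (pos 8) + 4 = pos 12 = 'm'
Result: vnuqm

vnuqm


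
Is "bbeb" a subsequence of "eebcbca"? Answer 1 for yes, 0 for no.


Check if "bbeb" is a subsequence of "eebcbca"
Greedy scan:
  Position 0 ('e'): no match needed
  Position 1 ('e'): no match needed
  Position 2 ('b'): matches sub[0] = 'b'
  Position 3 ('c'): no match needed
  Position 4 ('b'): matches sub[1] = 'b'
  Position 5 ('c'): no match needed
  Position 6 ('a'): no match needed
Only matched 2/4 characters => not a subsequence

0


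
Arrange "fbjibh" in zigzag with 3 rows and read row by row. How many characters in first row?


Zigzag "fbjibh" into 3 rows:
Placing characters:
  'f' => row 0
  'b' => row 1
  'j' => row 2
  'i' => row 1
  'b' => row 0
  'h' => row 1
Rows:
  Row 0: "fb"
  Row 1: "bih"
  Row 2: "j"
First row length: 2

2


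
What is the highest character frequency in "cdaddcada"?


Input: cdaddcada
Character counts:
  'a': 3
  'c': 2
  'd': 4
Maximum frequency: 4

4


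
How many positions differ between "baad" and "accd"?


Comparing "baad" and "accd" position by position:
  Position 0: 'b' vs 'a' => DIFFER
  Position 1: 'a' vs 'c' => DIFFER
  Position 2: 'a' vs 'c' => DIFFER
  Position 3: 'd' vs 'd' => same
Positions that differ: 3

3


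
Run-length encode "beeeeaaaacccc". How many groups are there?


Input: beeeeaaaacccc
Scanning for consecutive runs:
  Group 1: 'b' x 1 (positions 0-0)
  Group 2: 'e' x 4 (positions 1-4)
  Group 3: 'a' x 4 (positions 5-8)
  Group 4: 'c' x 4 (positions 9-12)
Total groups: 4

4


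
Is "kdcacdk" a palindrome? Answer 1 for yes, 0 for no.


Input: kdcacdk
Reversed: kdcacdk
  Compare pos 0 ('k') with pos 6 ('k'): match
  Compare pos 1 ('d') with pos 5 ('d'): match
  Compare pos 2 ('c') with pos 4 ('c'): match
Result: palindrome

1


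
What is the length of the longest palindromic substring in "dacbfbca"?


Input: "dacbfbca"
Checking substrings for palindromes:
  [1:8] "acbfbca" (len 7) => palindrome
  [2:7] "cbfbc" (len 5) => palindrome
  [3:6] "bfb" (len 3) => palindrome
Longest palindromic substring: "acbfbca" with length 7

7


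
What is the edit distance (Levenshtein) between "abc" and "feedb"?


Computing edit distance: "abc" -> "feedb"
DP table:
           f    e    e    d    b
      0    1    2    3    4    5
  a   1    1    2    3    4    5
  b   2    2    2    3    4    4
  c   3    3    3    3    4    5
Edit distance = dp[3][5] = 5

5


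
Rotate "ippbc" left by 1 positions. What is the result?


Input: "ippbc", rotate left by 1
First 1 characters: "i"
Remaining characters: "ppbc"
Concatenate remaining + first: "ppbc" + "i" = "ppbci"

ppbci


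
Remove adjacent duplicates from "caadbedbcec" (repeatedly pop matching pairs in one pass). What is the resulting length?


Input: caadbedbcec
Stack-based adjacent duplicate removal:
  Read 'c': push. Stack: c
  Read 'a': push. Stack: ca
  Read 'a': matches stack top 'a' => pop. Stack: c
  Read 'd': push. Stack: cd
  Read 'b': push. Stack: cdb
  Read 'e': push. Stack: cdbe
  Read 'd': push. Stack: cdbed
  Read 'b': push. Stack: cdbedb
  Read 'c': push. Stack: cdbedbc
  Read 'e': push. Stack: cdbedbce
  Read 'c': push. Stack: cdbedbcec
Final stack: "cdbedbcec" (length 9)

9


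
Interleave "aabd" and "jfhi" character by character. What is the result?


Interleaving "aabd" and "jfhi":
  Position 0: 'a' from first, 'j' from second => "aj"
  Position 1: 'a' from first, 'f' from second => "af"
  Position 2: 'b' from first, 'h' from second => "bh"
  Position 3: 'd' from first, 'i' from second => "di"
Result: ajafbhdi

ajafbhdi


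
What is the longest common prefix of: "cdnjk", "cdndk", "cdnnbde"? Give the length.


Words: cdnjk, cdndk, cdnnbde
  Position 0: all 'c' => match
  Position 1: all 'd' => match
  Position 2: all 'n' => match
  Position 3: ('j', 'd', 'n') => mismatch, stop
LCP = "cdn" (length 3)

3


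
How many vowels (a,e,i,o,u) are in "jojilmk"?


Input: jojilmk
Checking each character:
  'j' at position 0: consonant
  'o' at position 1: vowel (running total: 1)
  'j' at position 2: consonant
  'i' at position 3: vowel (running total: 2)
  'l' at position 4: consonant
  'm' at position 5: consonant
  'k' at position 6: consonant
Total vowels: 2

2


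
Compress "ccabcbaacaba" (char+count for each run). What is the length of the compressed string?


Input: ccabcbaacaba
Runs:
  'c' x 2 => "c2"
  'a' x 1 => "a1"
  'b' x 1 => "b1"
  'c' x 1 => "c1"
  'b' x 1 => "b1"
  'a' x 2 => "a2"
  'c' x 1 => "c1"
  'a' x 1 => "a1"
  'b' x 1 => "b1"
  'a' x 1 => "a1"
Compressed: "c2a1b1c1b1a2c1a1b1a1"
Compressed length: 20

20


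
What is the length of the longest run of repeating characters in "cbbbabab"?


Input: "cbbbabab"
Scanning for longest run:
  Position 1 ('b'): new char, reset run to 1
  Position 2 ('b'): continues run of 'b', length=2
  Position 3 ('b'): continues run of 'b', length=3
  Position 4 ('a'): new char, reset run to 1
  Position 5 ('b'): new char, reset run to 1
  Position 6 ('a'): new char, reset run to 1
  Position 7 ('b'): new char, reset run to 1
Longest run: 'b' with length 3

3


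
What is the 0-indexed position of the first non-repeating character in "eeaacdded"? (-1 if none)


Input: eeaacdded
Character frequencies:
  'a': 2
  'c': 1
  'd': 3
  'e': 3
Scanning left to right for freq == 1:
  Position 0 ('e'): freq=3, skip
  Position 1 ('e'): freq=3, skip
  Position 2 ('a'): freq=2, skip
  Position 3 ('a'): freq=2, skip
  Position 4 ('c'): unique! => answer = 4

4


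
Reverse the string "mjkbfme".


Input: mjkbfme
Reading characters right to left:
  Position 6: 'e'
  Position 5: 'm'
  Position 4: 'f'
  Position 3: 'b'
  Position 2: 'k'
  Position 1: 'j'
  Position 0: 'm'
Reversed: emfbkjm

emfbkjm


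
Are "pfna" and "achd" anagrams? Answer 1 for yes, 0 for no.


Strings: "pfna", "achd"
Sorted first:  afnp
Sorted second: acdh
Differ at position 1: 'f' vs 'c' => not anagrams

0


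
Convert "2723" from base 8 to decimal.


Input: "2723" in base 8
Positional expansion:
  Digit '2' (value 2) x 8^3 = 1024
  Digit '7' (value 7) x 8^2 = 448
  Digit '2' (value 2) x 8^1 = 16
  Digit '3' (value 3) x 8^0 = 3
Sum = 1491

1491


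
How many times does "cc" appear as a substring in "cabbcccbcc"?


Searching for "cc" in "cabbcccbcc"
Scanning each position:
  Position 0: "ca" => no
  Position 1: "ab" => no
  Position 2: "bb" => no
  Position 3: "bc" => no
  Position 4: "cc" => MATCH
  Position 5: "cc" => MATCH
  Position 6: "cb" => no
  Position 7: "bc" => no
  Position 8: "cc" => MATCH
Total occurrences: 3

3


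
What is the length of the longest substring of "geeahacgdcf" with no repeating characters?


Input: "geeahacgdcf"
Sliding window (track last position of each char):
  Position 0 ('g'): window [0,0] length 1 -- new best
  Position 1 ('e'): window [0,1] length 2 -- new best
  Position 2 ('e'): repeat (last at 1), move window start to 2
  Position 2 ('e'): window [2,2] length 1
  Position 3 ('a'): window [2,3] length 2
  Position 4 ('h'): window [2,4] length 3 -- new best
  Position 5 ('a'): repeat (last at 3), move window start to 4
  Position 5 ('a'): window [4,5] length 2
  Position 6 ('c'): window [4,6] length 3
  Position 7 ('g'): window [4,7] length 4 -- new best
  Position 8 ('d'): window [4,8] length 5 -- new best
  Position 9 ('c'): repeat (last at 6), move window start to 7
  Position 9 ('c'): window [7,9] length 3
  Position 10 ('f'): window [7,10] length 4
Longest substring with no repeats: "hacgd" with length 5

5


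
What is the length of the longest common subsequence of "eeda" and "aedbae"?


LCS of "eeda" and "aedbae"
DP table:
           a    e    d    b    a    e
      0    0    0    0    0    0    0
  e   0    0    1    1    1    1    1
  e   0    0    1    1    1    1    2
  d   0    0    1    2    2    2    2
  a   0    1    1    2    2    3    3
LCS length = dp[4][6] = 3

3


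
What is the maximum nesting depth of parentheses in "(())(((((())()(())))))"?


Input: "(())(((((())()(())))))"
Tracking depth:
  Position 0 '(': depth becomes 1
  Position 1 '(': depth becomes 2
  Position 2 ')': depth becomes 1
  Position 3 ')': depth becomes 0
  Position 4 '(': depth becomes 1
  Position 5 '(': depth becomes 2
  Position 6 '(': depth becomes 3
  Position 7 '(': depth becomes 4
  Position 8 '(': depth becomes 5
  Position 9 '(': depth becomes 6
  Position 10 ')': depth becomes 5
  Position 11 ')': depth becomes 4
  Position 12 '(': depth becomes 5
  Position 13 ')': depth becomes 4
  Position 14 '(': depth becomes 5
  Position 15 '(': depth becomes 6
  Position 16 ')': depth becomes 5
  Position 17 ')': depth becomes 4
  Position 18 ')': depth becomes 3
  Position 19 ')': depth becomes 2
  Position 20 ')': depth becomes 1
  Position 21 ')': depth becomes 0
Maximum depth reached: 6

6


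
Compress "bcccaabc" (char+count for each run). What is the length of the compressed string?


Input: bcccaabc
Runs:
  'b' x 1 => "b1"
  'c' x 3 => "c3"
  'a' x 2 => "a2"
  'b' x 1 => "b1"
  'c' x 1 => "c1"
Compressed: "b1c3a2b1c1"
Compressed length: 10

10


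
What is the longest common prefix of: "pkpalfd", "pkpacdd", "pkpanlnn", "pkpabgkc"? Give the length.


Words: pkpalfd, pkpacdd, pkpanlnn, pkpabgkc
  Position 0: all 'p' => match
  Position 1: all 'k' => match
  Position 2: all 'p' => match
  Position 3: all 'a' => match
  Position 4: ('l', 'c', 'n', 'b') => mismatch, stop
LCP = "pkpa" (length 4)

4


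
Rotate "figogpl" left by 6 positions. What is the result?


Input: "figogpl", rotate left by 6
First 6 characters: "figogp"
Remaining characters: "l"
Concatenate remaining + first: "l" + "figogp" = "lfigogp"

lfigogp


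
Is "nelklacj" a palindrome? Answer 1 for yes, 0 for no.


Input: nelklacj
Reversed: jcalklen
  Compare pos 0 ('n') with pos 7 ('j'): MISMATCH
  Compare pos 1 ('e') with pos 6 ('c'): MISMATCH
  Compare pos 2 ('l') with pos 5 ('a'): MISMATCH
  Compare pos 3 ('k') with pos 4 ('l'): MISMATCH
Result: not a palindrome

0


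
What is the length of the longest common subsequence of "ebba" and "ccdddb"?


LCS of "ebba" and "ccdddb"
DP table:
           c    c    d    d    d    b
      0    0    0    0    0    0    0
  e   0    0    0    0    0    0    0
  b   0    0    0    0    0    0    1
  b   0    0    0    0    0    0    1
  a   0    0    0    0    0    0    1
LCS length = dp[4][6] = 1

1


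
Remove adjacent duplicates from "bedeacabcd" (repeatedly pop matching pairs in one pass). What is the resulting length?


Input: bedeacabcd
Stack-based adjacent duplicate removal:
  Read 'b': push. Stack: b
  Read 'e': push. Stack: be
  Read 'd': push. Stack: bed
  Read 'e': push. Stack: bede
  Read 'a': push. Stack: bedea
  Read 'c': push. Stack: bedeac
  Read 'a': push. Stack: bedeaca
  Read 'b': push. Stack: bedeacab
  Read 'c': push. Stack: bedeacabc
  Read 'd': push. Stack: bedeacabcd
Final stack: "bedeacabcd" (length 10)

10


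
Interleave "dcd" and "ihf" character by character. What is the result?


Interleaving "dcd" and "ihf":
  Position 0: 'd' from first, 'i' from second => "di"
  Position 1: 'c' from first, 'h' from second => "ch"
  Position 2: 'd' from first, 'f' from second => "df"
Result: dichdf

dichdf


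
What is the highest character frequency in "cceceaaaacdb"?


Input: cceceaaaacdb
Character counts:
  'a': 4
  'b': 1
  'c': 4
  'd': 1
  'e': 2
Maximum frequency: 4

4
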